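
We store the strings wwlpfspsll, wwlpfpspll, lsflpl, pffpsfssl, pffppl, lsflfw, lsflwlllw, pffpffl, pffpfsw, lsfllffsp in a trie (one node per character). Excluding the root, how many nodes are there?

49

Count nodes per top-level branch (shared prefixes stored once):
  'l'-branch (lsflfw, lsfllffsp, lsflpl, lsflwlllw): 18 nodes
  'p'-branch (pffpffl, pffpfsw, pffppl, pffpsfssl): 16 nodes
  'w'-branch (wwlpfpspll, wwlpfspsll): 15 nodes
Sum: 49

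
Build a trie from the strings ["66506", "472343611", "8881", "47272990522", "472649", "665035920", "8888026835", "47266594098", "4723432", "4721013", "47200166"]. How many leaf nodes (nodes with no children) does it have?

11

A leaf is a node with no children — equivalently, the end of a word that is not a proper prefix of any other stored word.
Those words: "47200166", "4721013", "4723432", "472343611", "472649", "47266594098", "47272990522", "665035920", "66506", "8881", "8888026835"
Leaf count: 11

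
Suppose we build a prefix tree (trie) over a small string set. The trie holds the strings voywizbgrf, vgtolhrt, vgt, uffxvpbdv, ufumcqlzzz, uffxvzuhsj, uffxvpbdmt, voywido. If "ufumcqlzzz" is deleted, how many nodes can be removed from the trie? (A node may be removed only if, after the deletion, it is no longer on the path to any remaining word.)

8

Walk "ufumcqlzzz" from the leaf back toward the root, removing each node that no remaining word uses.
The suffix "umcqlzzz" (8 nodes) is used only by "ufumcqlzzz"; the node for "uf" still has the child "f", so pruning stops there.
Nodes removed: 8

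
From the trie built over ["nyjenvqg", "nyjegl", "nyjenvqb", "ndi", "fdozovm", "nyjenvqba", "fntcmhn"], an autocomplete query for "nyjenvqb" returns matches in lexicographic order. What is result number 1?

Filter for "nyjenvqb…" and sort: "nyjenvqb", "nyjenvqba"
The 1st is nyjenvqb.

nyjenvqb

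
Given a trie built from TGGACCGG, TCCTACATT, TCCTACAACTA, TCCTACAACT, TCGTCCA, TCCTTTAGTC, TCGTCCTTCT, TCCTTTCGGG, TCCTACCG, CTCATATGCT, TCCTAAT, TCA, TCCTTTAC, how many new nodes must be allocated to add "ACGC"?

No existing word starts with "A", so every character of "ACGC" needs a new node.
4 − 0 = 4 new nodes.

4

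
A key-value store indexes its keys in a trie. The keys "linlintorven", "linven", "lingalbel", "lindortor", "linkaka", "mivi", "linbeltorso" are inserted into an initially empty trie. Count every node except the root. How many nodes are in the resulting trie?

43

For each word, the new-node count is its length minus the longest prefix already in the trie:
  "linlintorven" → 12 new (l, i, n, l, i, n, t, o, r, v, e, n)
  "linven" → prefix "lin" already present; 3 new (v, e, n)
  "lingalbel" → prefix "lin" already present; 6 new (g, a, l, b, e, l)
  "lindortor" → prefix "lin" already present; 6 new (d, o, r, t, o, r)
  "linkaka" → prefix "lin" already present; 4 new (k, a, k, a)
  "mivi" → 4 new (m, i, v, i)
  "linbeltorso" → prefix "lin" already present; 8 new (b, e, l, t, o, r, s, o)
Total nodes = 12 + 3 + 6 + 6 + 4 + 4 + 8 = 43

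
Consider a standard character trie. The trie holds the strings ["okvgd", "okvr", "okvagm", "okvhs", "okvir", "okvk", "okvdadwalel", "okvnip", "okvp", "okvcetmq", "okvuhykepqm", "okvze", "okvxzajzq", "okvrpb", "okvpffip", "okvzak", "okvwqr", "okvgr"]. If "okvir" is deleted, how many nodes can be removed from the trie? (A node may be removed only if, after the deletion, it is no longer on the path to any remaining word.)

Walk "okvir" from the leaf back toward the root, removing each node that no remaining word uses.
The suffix "ir" (2 nodes) is used only by "okvir"; the node for "okv" still has the child "g", so pruning stops there.
Nodes removed: 2

2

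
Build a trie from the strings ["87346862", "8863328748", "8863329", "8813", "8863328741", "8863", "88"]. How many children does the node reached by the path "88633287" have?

1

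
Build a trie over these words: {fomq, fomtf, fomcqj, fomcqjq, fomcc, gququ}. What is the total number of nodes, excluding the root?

16

Trace insertions, counting only characters that open a new branch:
  "fomq" → 4 new (f, o, m, q)
  "fomtf" → prefix "fom" already present; 2 new (t, f)
  "fomcqj" → prefix "fom" already present; 3 new (c, q, j)
  "fomcqjq" → prefix "fomcqj" already present; 1 new (q)
  "fomcc" → prefix "fomc" already present; 1 new (c)
  "gququ" → 5 new (g, q, u, q, u)
Total nodes = 4 + 2 + 3 + 1 + 1 + 5 = 16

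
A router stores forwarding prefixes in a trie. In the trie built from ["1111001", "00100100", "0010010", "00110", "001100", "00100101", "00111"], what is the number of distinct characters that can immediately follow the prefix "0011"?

Follow the path "0011" to its node, then look at its outgoing edges.
Characters that immediately follow "0011" among the stored strings: {0, 1}.
That node has 2 child edges.

2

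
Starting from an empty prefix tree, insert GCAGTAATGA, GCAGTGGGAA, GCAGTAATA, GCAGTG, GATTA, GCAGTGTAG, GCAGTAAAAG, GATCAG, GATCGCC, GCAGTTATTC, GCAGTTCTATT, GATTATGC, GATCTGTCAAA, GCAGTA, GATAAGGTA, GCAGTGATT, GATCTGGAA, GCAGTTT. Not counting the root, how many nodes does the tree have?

Insert word by word; a character creates a node only if that edge doesn't already exist:
  "GCAGTAATGA" → 10 new (G, C, A, G, T, A, A, T, G, A)
  "GCAGTGGGAA" → prefix "GCAGT" already present; 5 new (G, G, G, A, A)
  "GCAGTAATA" → prefix "GCAGTAAT" already present; 1 new (A)
  "GCAGTG" → prefix "GCAGTG" already present; 0 new (none)
  "GATTA" → prefix "G" already present; 4 new (A, T, T, A)
  "GCAGTGTAG" → prefix "GCAGTG" already present; 3 new (T, A, G)
  "GCAGTAAAAG" → prefix "GCAGTAA" already present; 3 new (A, A, G)
  "GATCAG" → prefix "GAT" already present; 3 new (C, A, G)
  "GATCGCC" → prefix "GATC" already present; 3 new (G, C, C)
  "GCAGTTATTC" → prefix "GCAGT" already present; 5 new (T, A, T, T, C)
  "GCAGTTCTATT" → prefix "GCAGTT" already present; 5 new (C, T, A, T, T)
  "GATTATGC" → prefix "GATTA" already present; 3 new (T, G, C)
  "GATCTGTCAAA" → prefix "GATC" already present; 7 new (T, G, T, C, A, A, A)
  "GCAGTA" → prefix "GCAGTA" already present; 0 new (none)
  "GATAAGGTA" → prefix "GAT" already present; 6 new (A, A, G, G, T, A)
  "GCAGTGATT" → prefix "GCAGTG" already present; 3 new (A, T, T)
  "GATCTGGAA" → prefix "GATCTG" already present; 3 new (G, A, A)
  "GCAGTTT" → prefix "GCAGTT" already present; 1 new (T)
Total nodes = 10 + 5 + 1 + 0 + 4 + 3 + 3 + 3 + 3 + 5 + 5 + 3 + 7 + 0 + 6 + 3 + 3 + 1 = 65

65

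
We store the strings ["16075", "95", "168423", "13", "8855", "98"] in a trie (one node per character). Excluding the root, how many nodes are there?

17

Trace insertions, counting only characters that open a new branch:
  "16075" → 5 new (1, 6, 0, 7, 5)
  "95" → 2 new (9, 5)
  "168423" → prefix "16" already present; 4 new (8, 4, 2, 3)
  "13" → prefix "1" already present; 1 new (3)
  "8855" → 4 new (8, 8, 5, 5)
  "98" → prefix "9" already present; 1 new (8)
Total nodes = 5 + 2 + 4 + 1 + 4 + 1 = 17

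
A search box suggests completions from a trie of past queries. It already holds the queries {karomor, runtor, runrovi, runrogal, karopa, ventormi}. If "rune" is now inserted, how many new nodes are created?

The longest prefix of "rune" already in the trie is "run" (length 3).
Each of the 1 remaining characters creates one node.

1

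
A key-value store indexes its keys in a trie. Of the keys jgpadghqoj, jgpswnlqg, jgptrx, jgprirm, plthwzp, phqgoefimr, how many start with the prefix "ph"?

1

Walk to "ph"; the words in its subtree are exactly those with that prefix.
Words under "ph": phqgoefimr
Count: 1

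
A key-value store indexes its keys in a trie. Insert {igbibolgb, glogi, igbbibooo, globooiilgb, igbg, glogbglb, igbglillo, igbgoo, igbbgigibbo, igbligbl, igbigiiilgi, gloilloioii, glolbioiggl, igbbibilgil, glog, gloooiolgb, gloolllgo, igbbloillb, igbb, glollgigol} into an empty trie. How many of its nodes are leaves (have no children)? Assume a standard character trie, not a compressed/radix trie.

A leaf is a node with no children — equivalently, the end of a word that is not a proper prefix of any other stored word.
Those words: "globooiilgb", "glogbglb", "glogi", "gloilloioii", "glolbioiggl", "glollgigol", "gloolllgo", "gloooiolgb", "igbbgigibbo", "igbbibilgil", "igbbibooo", "igbbloillb", "igbglillo", "igbgoo", "igbibolgb", "igbigiiilgi", "igbligbl"
Leaf count: 17

17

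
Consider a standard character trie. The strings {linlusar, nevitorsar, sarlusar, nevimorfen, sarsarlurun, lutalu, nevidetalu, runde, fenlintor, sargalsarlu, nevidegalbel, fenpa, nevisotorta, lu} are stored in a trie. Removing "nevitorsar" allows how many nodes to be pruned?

6

After clearing the end-marker at "nevitorsar", prune upward until reaching a node still needed by another word.
The suffix "torsar" (6 nodes) is used only by "nevitorsar"; the node for "nevi" still has the child "m", so pruning stops there.
Nodes removed: 6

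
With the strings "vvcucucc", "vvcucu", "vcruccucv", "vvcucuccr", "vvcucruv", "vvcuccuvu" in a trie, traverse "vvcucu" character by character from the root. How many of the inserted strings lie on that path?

Check each prefix of "vvcucu" against the stored set — each match is an end-marker on the path.
Prefixes of the query that are stored words: "vvcucu"
Count: 1

1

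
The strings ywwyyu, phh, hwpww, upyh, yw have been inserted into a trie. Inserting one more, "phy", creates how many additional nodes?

1

"ph" is already a path in the trie; the remaining "y" must be added.
New nodes needed: |"phy"| − 2 = 3 − 2 = 1.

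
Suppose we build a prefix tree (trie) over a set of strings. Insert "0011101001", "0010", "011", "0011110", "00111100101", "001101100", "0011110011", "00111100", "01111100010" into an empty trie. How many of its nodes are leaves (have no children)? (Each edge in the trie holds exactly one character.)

6

Leaves are exactly the stored words that no other stored word extends.
Those words: "0010", "001101100", "0011101001", "00111100101", "0011110011", "01111100010"
Leaf count: 6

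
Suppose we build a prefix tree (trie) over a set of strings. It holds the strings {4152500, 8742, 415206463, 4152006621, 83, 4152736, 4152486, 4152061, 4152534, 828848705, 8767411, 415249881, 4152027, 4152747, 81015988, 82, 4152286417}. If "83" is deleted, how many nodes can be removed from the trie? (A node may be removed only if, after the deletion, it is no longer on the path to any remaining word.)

1

A node on "83"'s path can go only if nothing else ends at it or branches off below it.
The suffix "3" (1 node) is used only by "83"; the node for "8" still has the child "7", so pruning stops there.
Nodes removed: 1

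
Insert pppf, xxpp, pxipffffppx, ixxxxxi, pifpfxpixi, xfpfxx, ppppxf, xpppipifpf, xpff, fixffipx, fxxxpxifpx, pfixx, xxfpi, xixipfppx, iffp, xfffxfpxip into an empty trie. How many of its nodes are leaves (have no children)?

A leaf is a node with no children — equivalently, the end of a word that is not a proper prefix of any other stored word.
Those words: "fixffipx", "fxxxpxifpx", "iffp", "ixxxxxi", "pfixx", "pifpfxpixi", "pppf", "ppppxf", "pxipffffppx", "xfffxfpxip", "xfpfxx", "xixipfppx", "xpff", "xpppipifpf", "xxfpi", "xxpp"
Leaf count: 16

16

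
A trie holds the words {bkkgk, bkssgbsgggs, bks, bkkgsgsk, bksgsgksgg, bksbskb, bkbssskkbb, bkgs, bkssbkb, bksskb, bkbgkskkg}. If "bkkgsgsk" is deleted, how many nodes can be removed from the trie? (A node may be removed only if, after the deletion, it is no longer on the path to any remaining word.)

A node on "bkkgsgsk"'s path can go only if nothing else ends at it or branches off below it.
The suffix "sgsk" (4 nodes) is used only by "bkkgsgsk"; the node for "bkkg" still has the child "k", so pruning stops there.
Nodes removed: 4

4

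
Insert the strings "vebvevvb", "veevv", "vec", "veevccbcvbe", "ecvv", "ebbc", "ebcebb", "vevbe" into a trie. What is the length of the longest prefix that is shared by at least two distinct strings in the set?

4

The deepest shared node is where two words last agree before diverging.
"veevccbcvbe" and "veevv" agree on "veev" (4 characters) before diverging; nothing deeper is shared.
Longest shared-prefix length: 4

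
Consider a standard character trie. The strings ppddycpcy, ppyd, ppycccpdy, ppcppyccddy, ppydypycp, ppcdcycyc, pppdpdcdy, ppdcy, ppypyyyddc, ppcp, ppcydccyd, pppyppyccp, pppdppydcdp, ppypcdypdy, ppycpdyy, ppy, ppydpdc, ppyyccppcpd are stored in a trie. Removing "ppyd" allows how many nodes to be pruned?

0

Walk "ppyd" from the leaf back toward the root, removing each node that no remaining word uses.
Every node on "ppyd" is still needed (e.g. by "ppydypycp"), so nothing is freed.
Nodes removed: 0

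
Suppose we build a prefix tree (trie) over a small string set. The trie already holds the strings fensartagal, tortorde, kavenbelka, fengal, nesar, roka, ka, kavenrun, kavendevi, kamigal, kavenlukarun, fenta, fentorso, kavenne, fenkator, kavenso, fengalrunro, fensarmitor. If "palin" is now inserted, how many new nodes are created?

"palin" shares no prefix with any stored word, so all 5 characters open new nodes.
5 − 0 = 5 new nodes.

5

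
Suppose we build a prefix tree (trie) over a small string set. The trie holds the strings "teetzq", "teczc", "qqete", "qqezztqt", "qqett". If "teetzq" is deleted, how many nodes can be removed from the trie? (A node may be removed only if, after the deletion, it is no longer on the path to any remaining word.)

A node on "teetzq"'s path can go only if nothing else ends at it or branches off below it.
The suffix "etzq" (4 nodes) is used only by "teetzq"; the node for "te" still has the child "c", so pruning stops there.
Nodes removed: 4

4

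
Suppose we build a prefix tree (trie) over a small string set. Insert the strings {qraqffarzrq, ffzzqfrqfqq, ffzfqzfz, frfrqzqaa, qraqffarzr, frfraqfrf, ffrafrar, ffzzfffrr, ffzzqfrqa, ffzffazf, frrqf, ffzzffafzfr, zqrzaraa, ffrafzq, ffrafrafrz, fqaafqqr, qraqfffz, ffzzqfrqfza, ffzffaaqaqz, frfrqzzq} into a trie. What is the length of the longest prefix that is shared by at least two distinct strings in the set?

The deepest shared node is where two words last agree before diverging.
e.g. "qraqffarzr" and "qraqffarzrq" share the prefix "qraqffarzr" of length 10; no pair shares a longer one.
Longest shared-prefix length: 10

10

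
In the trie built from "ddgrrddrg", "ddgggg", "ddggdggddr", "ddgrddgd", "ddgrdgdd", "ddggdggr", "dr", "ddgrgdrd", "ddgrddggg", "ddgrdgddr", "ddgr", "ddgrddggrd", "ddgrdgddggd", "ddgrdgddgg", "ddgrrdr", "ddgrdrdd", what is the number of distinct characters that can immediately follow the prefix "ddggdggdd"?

1

The children of the "ddggdggdd" node are the distinct next characters among strings starting with "ddggdggdd".
Characters that immediately follow "ddggdggdd" among the stored strings: {r}.
That node has 1 child edge.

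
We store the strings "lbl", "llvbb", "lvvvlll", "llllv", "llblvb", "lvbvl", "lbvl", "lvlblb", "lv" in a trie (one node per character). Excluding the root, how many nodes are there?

Trie structure (* marks end of a word):
(root)
└─ l
   ├─ b
   │  ├─ l *
   │  └─ v
   │     └─ l *
   ├─ l
   │  ├─ b
   │  │  └─ l
   │  │     └─ v
   │  │        └─ b *
   │  ├─ l
   │  │  └─ l
   │  │     └─ v *
   │  └─ v
   │     └─ b
   │        └─ b *
   └─ v *
      ├─ b
      │  └─ v
      │     └─ l *
      ├─ l
      │  └─ b
      │     └─ l
      │        └─ b *
      └─ v
         └─ v
            └─ l
               └─ l
                  └─ l *
Counting every labelled node above: 29.

29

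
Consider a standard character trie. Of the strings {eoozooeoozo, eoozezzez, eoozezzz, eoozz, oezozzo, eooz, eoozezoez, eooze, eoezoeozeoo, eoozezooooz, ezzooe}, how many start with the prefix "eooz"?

8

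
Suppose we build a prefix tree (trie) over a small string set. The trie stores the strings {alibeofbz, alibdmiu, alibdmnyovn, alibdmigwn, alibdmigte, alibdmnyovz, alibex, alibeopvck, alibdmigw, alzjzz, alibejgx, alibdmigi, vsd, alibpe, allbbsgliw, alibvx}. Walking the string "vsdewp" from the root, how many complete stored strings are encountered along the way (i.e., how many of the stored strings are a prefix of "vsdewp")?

Walk "vsdewp" from the root; an end-of-word marker is hit whenever a stored word is a prefix of "vsdewp".
Prefixes of the query that are stored words: "vsd"
Count: 1

1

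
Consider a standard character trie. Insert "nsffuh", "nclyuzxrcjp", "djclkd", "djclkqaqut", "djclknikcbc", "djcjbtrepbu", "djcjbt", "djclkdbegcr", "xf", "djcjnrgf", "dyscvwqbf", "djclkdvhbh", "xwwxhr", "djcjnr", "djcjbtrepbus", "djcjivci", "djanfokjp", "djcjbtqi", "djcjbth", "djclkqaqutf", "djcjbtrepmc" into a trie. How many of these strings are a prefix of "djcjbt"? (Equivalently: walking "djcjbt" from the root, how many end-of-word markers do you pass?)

Check each prefix of "djcjbt" against the stored set — each match is an end-marker on the path.
Prefixes of the query that are stored words: "djcjbt"
Count: 1

1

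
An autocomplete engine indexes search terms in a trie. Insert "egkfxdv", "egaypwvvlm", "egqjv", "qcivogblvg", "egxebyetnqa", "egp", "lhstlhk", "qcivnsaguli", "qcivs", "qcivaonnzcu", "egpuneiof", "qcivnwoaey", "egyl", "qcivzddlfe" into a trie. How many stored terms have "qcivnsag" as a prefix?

Filter for entries beginning with "qcivnsag":
Matches: "qcivnsaguli"
Count: 1

1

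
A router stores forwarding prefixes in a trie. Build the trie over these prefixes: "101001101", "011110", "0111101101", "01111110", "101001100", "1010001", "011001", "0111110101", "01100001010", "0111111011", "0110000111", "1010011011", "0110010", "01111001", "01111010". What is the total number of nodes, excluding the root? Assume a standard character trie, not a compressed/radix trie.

47

Insert word by word; a character creates a node only if that edge doesn't already exist:
  "101001101" → 9 new (1, 0, 1, 0, 0, 1, 1, 0, 1)
  "011110" → 6 new (0, 1, 1, 1, 1, 0)
  "0111101101" → prefix "011110" already present; 4 new (1, 1, 0, 1)
  "01111110" → prefix "01111" already present; 3 new (1, 1, 0)
  "101001100" → prefix "10100110" already present; 1 new (0)
  "1010001" → prefix "10100" already present; 2 new (0, 1)
  "011001" → prefix "011" already present; 3 new (0, 0, 1)
  "0111110101" → prefix "011111" already present; 4 new (0, 1, 0, 1)
  "01100001010" → prefix "01100" already present; 6 new (0, 0, 1, 0, 1, 0)
  "0111111011" → prefix "01111110" already present; 2 new (1, 1)
  "0110000111" → prefix "01100001" already present; 2 new (1, 1)
  "1010011011" → prefix "101001101" already present; 1 new (1)
  "0110010" → prefix "011001" already present; 1 new (0)
  "01111001" → prefix "011110" already present; 2 new (0, 1)
  "01111010" → prefix "0111101" already present; 1 new (0)
Total nodes = 9 + 6 + 4 + 3 + 1 + 2 + 3 + 4 + 6 + 2 + 2 + 1 + 1 + 2 + 1 = 47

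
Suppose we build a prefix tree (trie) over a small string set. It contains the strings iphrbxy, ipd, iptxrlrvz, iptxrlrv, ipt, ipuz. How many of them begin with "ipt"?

Filter for entries beginning with "ipt":
Matches: "ipt", "iptxrlrv", "iptxrlrvz"
Count: 3

3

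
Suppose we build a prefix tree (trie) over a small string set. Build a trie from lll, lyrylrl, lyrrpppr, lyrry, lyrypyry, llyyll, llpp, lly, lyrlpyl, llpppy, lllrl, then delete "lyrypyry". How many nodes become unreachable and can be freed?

4

Walk "lyrypyry" from the leaf back toward the root, removing each node that no remaining word uses.
The suffix "pyry" (4 nodes) is used only by "lyrypyry"; the node for "lyry" still has the child "l", so pruning stops there.
Nodes removed: 4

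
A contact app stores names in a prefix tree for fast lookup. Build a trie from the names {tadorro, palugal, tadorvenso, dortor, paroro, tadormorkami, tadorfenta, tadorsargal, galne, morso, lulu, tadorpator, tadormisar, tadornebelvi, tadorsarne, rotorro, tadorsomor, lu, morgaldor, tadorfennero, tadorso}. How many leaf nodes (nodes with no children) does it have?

19

A leaf is a node with no children — equivalently, the end of a word that is not a proper prefix of any other stored word.
Those words: "dortor", "galne", "lulu", "morgaldor", "morso", "palugal", "paroro", "rotorro", "tadorfennero", "tadorfenta", "tadormisar", "tadormorkami", "tadornebelvi", "tadorpator", "tadorro", "tadorsargal", "tadorsarne", "tadorsomor", "tadorvenso"
Leaf count: 19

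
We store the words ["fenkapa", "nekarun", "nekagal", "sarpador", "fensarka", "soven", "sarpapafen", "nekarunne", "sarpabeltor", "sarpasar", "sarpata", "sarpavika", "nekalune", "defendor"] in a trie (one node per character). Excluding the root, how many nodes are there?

Trace insertions, counting only characters that open a new branch:
  "fenkapa" → 7 new (f, e, n, k, a, p, a)
  "nekarun" → 7 new (n, e, k, a, r, u, n)
  "nekagal" → prefix "neka" already present; 3 new (g, a, l)
  "sarpador" → 8 new (s, a, r, p, a, d, o, r)
  "fensarka" → prefix "fen" already present; 5 new (s, a, r, k, a)
  "soven" → prefix "s" already present; 4 new (o, v, e, n)
  "sarpapafen" → prefix "sarpa" already present; 5 new (p, a, f, e, n)
  "nekarunne" → prefix "nekarun" already present; 2 new (n, e)
  "sarpabeltor" → prefix "sarpa" already present; 6 new (b, e, l, t, o, r)
  "sarpasar" → prefix "sarpa" already present; 3 new (s, a, r)
  "sarpata" → prefix "sarpa" already present; 2 new (t, a)
  "sarpavika" → prefix "sarpa" already present; 4 new (v, i, k, a)
  "nekalune" → prefix "neka" already present; 4 new (l, u, n, e)
  "defendor" → 8 new (d, e, f, e, n, d, o, r)
Total nodes = 7 + 7 + 3 + 8 + 5 + 4 + 5 + 2 + 6 + 3 + 2 + 4 + 4 + 8 = 68

68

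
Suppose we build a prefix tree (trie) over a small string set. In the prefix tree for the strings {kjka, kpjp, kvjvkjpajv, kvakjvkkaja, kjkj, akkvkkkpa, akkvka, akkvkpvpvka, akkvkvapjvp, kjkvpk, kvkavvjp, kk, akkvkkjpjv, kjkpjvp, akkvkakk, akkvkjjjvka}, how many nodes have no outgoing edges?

15

A leaf is a node with no children — equivalently, the end of a word that is not a proper prefix of any other stored word.
Those words: "akkvkakk", "akkvkjjjvka", "akkvkkjpjv", "akkvkkkpa", "akkvkpvpvka", "akkvkvapjvp", "kjka", "kjkj", "kjkpjvp", "kjkvpk", "kk", "kpjp", "kvakjvkkaja", "kvjvkjpajv", "kvkavvjp"
Leaf count: 15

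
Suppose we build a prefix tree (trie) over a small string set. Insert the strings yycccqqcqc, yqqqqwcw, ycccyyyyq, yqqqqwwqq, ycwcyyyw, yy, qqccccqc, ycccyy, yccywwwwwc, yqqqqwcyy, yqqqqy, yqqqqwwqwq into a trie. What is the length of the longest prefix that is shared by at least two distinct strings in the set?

Equivalently: take the maximum, over all pairs, of their longest common prefix length.
e.g. "yqqqqwwqq" and "yqqqqwwqwq" share the prefix "yqqqqwwq" of length 8; no pair shares a longer one.
Longest shared-prefix length: 8

8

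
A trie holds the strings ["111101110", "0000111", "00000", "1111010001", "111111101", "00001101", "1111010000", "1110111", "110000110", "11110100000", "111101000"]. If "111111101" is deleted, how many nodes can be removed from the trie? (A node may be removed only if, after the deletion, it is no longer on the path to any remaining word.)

5

A node on "111111101"'s path can go only if nothing else ends at it or branches off below it.
The suffix "11101" (5 nodes) is used only by "111111101"; the node for "1111" still has the child "0", so pruning stops there.
Nodes removed: 5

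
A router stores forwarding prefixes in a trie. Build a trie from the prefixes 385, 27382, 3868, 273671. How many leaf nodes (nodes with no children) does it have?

4

Leaves are exactly the stored words that no other stored word extends.
Those words: "273671", "27382", "385", "3868"
Leaf count: 4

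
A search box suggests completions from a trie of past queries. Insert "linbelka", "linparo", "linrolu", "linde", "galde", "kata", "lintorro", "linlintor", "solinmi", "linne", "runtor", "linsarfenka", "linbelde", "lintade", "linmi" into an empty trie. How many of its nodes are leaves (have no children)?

A leaf is a node with no children — equivalently, the end of a word that is not a proper prefix of any other stored word.
Those words: "galde", "kata", "linbelde", "linbelka", "linde", "linlintor", "linmi", "linne", "linparo", "linrolu", "linsarfenka", "lintade", "lintorro", "runtor", "solinmi"
Leaf count: 15

15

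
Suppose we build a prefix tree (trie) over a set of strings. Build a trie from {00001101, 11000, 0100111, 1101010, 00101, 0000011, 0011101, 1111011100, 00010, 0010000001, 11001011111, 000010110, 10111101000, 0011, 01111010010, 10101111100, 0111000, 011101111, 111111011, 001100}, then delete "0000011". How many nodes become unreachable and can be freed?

3

Walk "0000011" from the leaf back toward the root, removing each node that no remaining word uses.
The suffix "011" (3 nodes) is used only by "0000011"; the node for "0000" still has the child "1", so pruning stops there.
Nodes removed: 3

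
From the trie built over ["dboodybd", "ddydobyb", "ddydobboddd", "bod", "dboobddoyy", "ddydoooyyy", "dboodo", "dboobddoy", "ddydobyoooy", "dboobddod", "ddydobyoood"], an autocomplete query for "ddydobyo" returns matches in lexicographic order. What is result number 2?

Words with prefix "ddydobyo", in lexicographic order: "ddydobyoood", "ddydobyoooy"
The 2nd is ddydobyoooy.

ddydobyoooy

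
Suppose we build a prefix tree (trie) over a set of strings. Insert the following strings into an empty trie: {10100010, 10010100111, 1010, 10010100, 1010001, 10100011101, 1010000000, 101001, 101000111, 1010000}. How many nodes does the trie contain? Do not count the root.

26

Trace insertions, counting only characters that open a new branch:
  "10100010" → 8 new (1, 0, 1, 0, 0, 0, 1, 0)
  "10010100111" → prefix "10" already present; 9 new (0, 1, 0, 1, 0, 0, 1, 1, 1)
  "1010" → prefix "1010" already present; 0 new (none)
  "10010100" → prefix "10010100" already present; 0 new (none)
  "1010001" → prefix "1010001" already present; 0 new (none)
  "10100011101" → prefix "1010001" already present; 4 new (1, 1, 0, 1)
  "1010000000" → prefix "101000" already present; 4 new (0, 0, 0, 0)
  "101001" → prefix "10100" already present; 1 new (1)
  "101000111" → prefix "101000111" already present; 0 new (none)
  "1010000" → prefix "1010000" already present; 0 new (none)
Total nodes = 8 + 9 + 0 + 0 + 0 + 4 + 4 + 1 + 0 + 0 = 26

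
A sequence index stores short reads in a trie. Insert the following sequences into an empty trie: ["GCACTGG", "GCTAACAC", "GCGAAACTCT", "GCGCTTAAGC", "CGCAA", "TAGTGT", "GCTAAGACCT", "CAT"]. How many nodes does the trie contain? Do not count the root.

Count nodes per top-level branch (shared prefixes stored once):
  'C'-branch (CAT, CGCAA): 7 nodes
  'G'-branch (GCACTGG, GCGAAACTCT, GCGCTTAAGC, GCTAACAC, GCTAAGACCT): 33 nodes
  'T'-branch (TAGTGT): 6 nodes
Sum: 46

46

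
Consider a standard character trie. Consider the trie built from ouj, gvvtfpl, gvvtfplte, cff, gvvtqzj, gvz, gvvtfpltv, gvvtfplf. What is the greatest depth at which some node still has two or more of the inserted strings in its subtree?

8

The deepest shared node is where two words last agree before diverging.
e.g. "gvvtfplte" and "gvvtfpltv" share the prefix "gvvtfplt" of length 8; no pair shares a longer one.
Longest shared-prefix length: 8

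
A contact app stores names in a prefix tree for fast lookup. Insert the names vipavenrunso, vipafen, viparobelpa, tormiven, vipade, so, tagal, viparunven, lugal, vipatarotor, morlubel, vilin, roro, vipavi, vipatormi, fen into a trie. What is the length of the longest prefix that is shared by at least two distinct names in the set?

5

The deepest shared node is where two words last agree before diverging.
"viparobelpa" and "viparunven" agree on "vipar" (5 characters) before diverging; nothing deeper is shared.
Longest shared-prefix length: 5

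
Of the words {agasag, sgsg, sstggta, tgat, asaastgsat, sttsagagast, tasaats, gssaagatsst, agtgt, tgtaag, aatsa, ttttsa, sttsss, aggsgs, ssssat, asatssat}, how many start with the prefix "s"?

5

Filter for entries beginning with "s":
Words under "s": sgsg, ssssat, sstggta, sttsagagast, sttsss
Count: 5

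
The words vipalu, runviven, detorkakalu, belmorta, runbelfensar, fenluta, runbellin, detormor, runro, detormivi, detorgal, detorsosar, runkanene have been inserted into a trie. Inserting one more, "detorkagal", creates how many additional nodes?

3

"detorka" is already a path in the trie; the remaining "gal" must be added.
New nodes needed: |"detorkagal"| − 7 = 10 − 7 = 3.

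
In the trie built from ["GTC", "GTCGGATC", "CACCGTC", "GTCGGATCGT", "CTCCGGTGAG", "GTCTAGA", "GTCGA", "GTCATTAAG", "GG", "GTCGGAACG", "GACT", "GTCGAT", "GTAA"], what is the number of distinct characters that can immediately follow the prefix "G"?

The children of the "G" node are the distinct next characters among strings starting with "G".
Distinct next characters after "G": A, G, T.
That node has 3 child edges.

3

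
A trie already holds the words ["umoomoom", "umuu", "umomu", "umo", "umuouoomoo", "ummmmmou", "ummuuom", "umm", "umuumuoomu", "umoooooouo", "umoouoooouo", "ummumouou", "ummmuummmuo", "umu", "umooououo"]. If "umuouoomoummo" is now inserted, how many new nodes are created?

4

The longest prefix of "umuouoomoummo" already in the trie is "umuouoomo" (length 9).
Each of the 4 remaining characters creates one node.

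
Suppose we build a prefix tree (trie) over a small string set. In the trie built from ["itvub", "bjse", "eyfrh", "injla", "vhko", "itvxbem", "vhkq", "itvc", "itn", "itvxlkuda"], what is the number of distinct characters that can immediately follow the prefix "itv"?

Follow the path "itv" to its node, then look at its outgoing edges.
Characters that immediately follow "itv" among the stored strings: {c, u, x}.
That node has 3 child edges.

3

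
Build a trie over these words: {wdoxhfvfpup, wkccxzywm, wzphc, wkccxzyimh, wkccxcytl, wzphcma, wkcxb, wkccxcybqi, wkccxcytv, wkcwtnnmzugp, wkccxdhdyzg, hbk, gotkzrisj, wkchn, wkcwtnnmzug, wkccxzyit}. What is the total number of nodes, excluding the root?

68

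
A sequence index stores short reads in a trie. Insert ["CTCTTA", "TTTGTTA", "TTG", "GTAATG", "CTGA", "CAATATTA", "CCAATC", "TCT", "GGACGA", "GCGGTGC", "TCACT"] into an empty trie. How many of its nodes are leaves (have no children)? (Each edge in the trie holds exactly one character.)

A leaf is a node with no children — equivalently, the end of a word that is not a proper prefix of any other stored word.
Those words: "CAATATTA", "CCAATC", "CTCTTA", "CTGA", "GCGGTGC", "GGACGA", "GTAATG", "TCACT", "TCT", "TTG", "TTTGTTA"
Leaf count: 11

11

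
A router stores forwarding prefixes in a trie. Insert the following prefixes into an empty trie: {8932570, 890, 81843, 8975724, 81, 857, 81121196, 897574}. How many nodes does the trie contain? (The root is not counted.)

Insert word by word; a character creates a node only if that edge doesn't already exist:
  "8932570" → 7 new (8, 9, 3, 2, 5, 7, 0)
  "890" → prefix "89" already present; 1 new (0)
  "81843" → prefix "8" already present; 4 new (1, 8, 4, 3)
  "8975724" → prefix "89" already present; 5 new (7, 5, 7, 2, 4)
  "81" → prefix "81" already present; 0 new (none)
  "857" → prefix "8" already present; 2 new (5, 7)
  "81121196" → prefix "81" already present; 6 new (1, 2, 1, 1, 9, 6)
  "897574" → prefix "89757" already present; 1 new (4)
Total nodes = 7 + 1 + 4 + 5 + 0 + 2 + 6 + 1 = 26

26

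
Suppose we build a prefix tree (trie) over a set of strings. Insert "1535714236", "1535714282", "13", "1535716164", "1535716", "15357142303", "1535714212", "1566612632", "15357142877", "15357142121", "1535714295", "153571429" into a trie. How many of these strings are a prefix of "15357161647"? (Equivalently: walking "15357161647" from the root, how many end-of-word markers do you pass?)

2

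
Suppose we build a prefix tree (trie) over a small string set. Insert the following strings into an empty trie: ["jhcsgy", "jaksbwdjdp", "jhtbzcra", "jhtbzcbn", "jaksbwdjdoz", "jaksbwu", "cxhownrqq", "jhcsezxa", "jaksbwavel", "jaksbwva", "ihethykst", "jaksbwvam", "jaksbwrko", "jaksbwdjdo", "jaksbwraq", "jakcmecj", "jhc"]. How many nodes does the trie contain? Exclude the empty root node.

Count nodes per top-level branch (shared prefixes stored once):
  'c'-branch (cxhownrqq): 9 nodes
  'i'-branch (ihethykst): 9 nodes
  'j'-branch (jakcmecj, jaksbwavel, jaksbwdjdo, jaksbwdjdoz, jaksbwdjdp, jaksbwraq, jaksbwrko, jaksbwu, jaksbwva, jaksbwvam, jhc, jhcsezxa, jhcsgy, jhtbzcbn, jhtbzcra): 47 nodes
Sum: 65

65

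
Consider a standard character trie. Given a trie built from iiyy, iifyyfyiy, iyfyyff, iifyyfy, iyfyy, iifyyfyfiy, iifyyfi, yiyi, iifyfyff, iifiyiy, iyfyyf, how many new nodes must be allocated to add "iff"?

"i" is already a path in the trie; the remaining "ff" must be added.
So 3 − 1 = 2 new nodes.

2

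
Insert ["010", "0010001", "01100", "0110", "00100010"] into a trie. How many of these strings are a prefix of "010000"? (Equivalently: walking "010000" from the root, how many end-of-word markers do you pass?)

1

Check each prefix of "010000" against the stored set — each match is an end-marker on the path.
Prefixes of the query that are stored words: "010"
Count: 1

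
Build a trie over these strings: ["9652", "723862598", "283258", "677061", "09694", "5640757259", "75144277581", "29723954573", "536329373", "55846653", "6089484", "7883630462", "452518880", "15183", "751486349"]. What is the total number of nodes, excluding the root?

Trace insertions, counting only characters that open a new branch:
  "9652" → 4 new (9, 6, 5, 2)
  "723862598" → 9 new (7, 2, 3, 8, 6, 2, 5, 9, 8)
  "283258" → 6 new (2, 8, 3, 2, 5, 8)
  "677061" → 6 new (6, 7, 7, 0, 6, 1)
  "09694" → 5 new (0, 9, 6, 9, 4)
  "5640757259" → 10 new (5, 6, 4, 0, 7, 5, 7, 2, 5, 9)
  "75144277581" → prefix "7" already present; 10 new (5, 1, 4, 4, 2, 7, 7, 5, 8, 1)
  "29723954573" → prefix "2" already present; 10 new (9, 7, 2, 3, 9, 5, 4, 5, 7, 3)
  "536329373" → prefix "5" already present; 8 new (3, 6, 3, 2, 9, 3, 7, 3)
  "55846653" → prefix "5" already present; 7 new (5, 8, 4, 6, 6, 5, 3)
  "6089484" → prefix "6" already present; 6 new (0, 8, 9, 4, 8, 4)
  "7883630462" → prefix "7" already present; 9 new (8, 8, 3, 6, 3, 0, 4, 6, 2)
  "452518880" → 9 new (4, 5, 2, 5, 1, 8, 8, 8, 0)
  "15183" → 5 new (1, 5, 1, 8, 3)
  "751486349" → prefix "7514" already present; 5 new (8, 6, 3, 4, 9)
Total nodes = 4 + 9 + 6 + 6 + 5 + 10 + 10 + 10 + 8 + 7 + 6 + 9 + 9 + 5 + 5 = 109

109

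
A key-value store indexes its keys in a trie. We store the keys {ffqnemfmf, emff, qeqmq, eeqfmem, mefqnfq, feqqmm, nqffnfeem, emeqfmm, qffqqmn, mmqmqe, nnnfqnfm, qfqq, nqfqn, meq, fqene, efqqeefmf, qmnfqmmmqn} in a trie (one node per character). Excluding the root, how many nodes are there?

Trace insertions, counting only characters that open a new branch:
  "ffqnemfmf" → 9 new (f, f, q, n, e, m, f, m, f)
  "emff" → 4 new (e, m, f, f)
  "qeqmq" → 5 new (q, e, q, m, q)
  "eeqfmem" → prefix "e" already present; 6 new (e, q, f, m, e, m)
  "mefqnfq" → 7 new (m, e, f, q, n, f, q)
  "feqqmm" → prefix "f" already present; 5 new (e, q, q, m, m)
  "nqffnfeem" → 9 new (n, q, f, f, n, f, e, e, m)
  "emeqfmm" → prefix "em" already present; 5 new (e, q, f, m, m)
  "qffqqmn" → prefix "q" already present; 6 new (f, f, q, q, m, n)
  "mmqmqe" → prefix "m" already present; 5 new (m, q, m, q, e)
  "nnnfqnfm" → prefix "n" already present; 7 new (n, n, f, q, n, f, m)
  "qfqq" → prefix "qf" already present; 2 new (q, q)
  "nqfqn" → prefix "nqf" already present; 2 new (q, n)
  "meq" → prefix "me" already present; 1 new (q)
  "fqene" → prefix "f" already present; 4 new (q, e, n, e)
  "efqqeefmf" → prefix "e" already present; 8 new (f, q, q, e, e, f, m, f)
  "qmnfqmmmqn" → prefix "q" already present; 9 new (m, n, f, q, m, m, m, q, n)
Total nodes = 9 + 4 + 5 + 6 + 7 + 5 + 9 + 5 + 6 + 5 + 7 + 2 + 2 + 1 + 4 + 8 + 9 = 94

94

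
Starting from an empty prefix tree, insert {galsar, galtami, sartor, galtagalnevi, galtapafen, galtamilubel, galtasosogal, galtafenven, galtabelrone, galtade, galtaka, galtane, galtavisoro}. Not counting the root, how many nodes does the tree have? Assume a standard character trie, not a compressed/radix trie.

65

Trace insertions, counting only characters that open a new branch:
  "galsar" → 6 new (g, a, l, s, a, r)
  "galtami" → prefix "gal" already present; 4 new (t, a, m, i)
  "sartor" → 6 new (s, a, r, t, o, r)
  "galtagalnevi" → prefix "galta" already present; 7 new (g, a, l, n, e, v, i)
  "galtapafen" → prefix "galta" already present; 5 new (p, a, f, e, n)
  "galtamilubel" → prefix "galtami" already present; 5 new (l, u, b, e, l)
  "galtasosogal" → prefix "galta" already present; 7 new (s, o, s, o, g, a, l)
  "galtafenven" → prefix "galta" already present; 6 new (f, e, n, v, e, n)
  "galtabelrone" → prefix "galta" already present; 7 new (b, e, l, r, o, n, e)
  "galtade" → prefix "galta" already present; 2 new (d, e)
  "galtaka" → prefix "galta" already present; 2 new (k, a)
  "galtane" → prefix "galta" already present; 2 new (n, e)
  "galtavisoro" → prefix "galta" already present; 6 new (v, i, s, o, r, o)
Total nodes = 6 + 4 + 6 + 7 + 5 + 5 + 7 + 6 + 7 + 2 + 2 + 2 + 6 = 65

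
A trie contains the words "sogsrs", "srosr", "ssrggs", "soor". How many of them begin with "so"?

Filter for entries beginning with "so":
Words under "so": sogsrs, soor
Count: 2

2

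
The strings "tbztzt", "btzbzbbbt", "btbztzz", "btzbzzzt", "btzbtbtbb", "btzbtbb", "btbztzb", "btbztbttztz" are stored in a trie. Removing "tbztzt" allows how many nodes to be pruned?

6

After clearing the end-marker at "tbztzt", prune upward until reaching a node still needed by another word.
No other word shares any prefix with "tbztzt", so all 6 of its nodes go.
Nodes removed: 6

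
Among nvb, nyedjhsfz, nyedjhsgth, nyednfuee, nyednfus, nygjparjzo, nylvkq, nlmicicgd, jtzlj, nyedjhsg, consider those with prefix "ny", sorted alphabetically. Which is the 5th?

nyednfus

Words with prefix "ny", in lexicographic order: "nyedjhsfz", "nyedjhsg", "nyedjhsgth", "nyednfuee", "nyednfus", "nygjparjzo", "nylvkq"
The 5th is nyednfus.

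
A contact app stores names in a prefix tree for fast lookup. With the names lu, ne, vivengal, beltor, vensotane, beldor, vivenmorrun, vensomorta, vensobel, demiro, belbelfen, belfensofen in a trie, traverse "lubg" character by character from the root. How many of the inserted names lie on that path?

Traverse "lubg" character by character; count nodes along the way that are marked as word ends.
Prefixes of the query that are stored words: "lu"
Count: 1

1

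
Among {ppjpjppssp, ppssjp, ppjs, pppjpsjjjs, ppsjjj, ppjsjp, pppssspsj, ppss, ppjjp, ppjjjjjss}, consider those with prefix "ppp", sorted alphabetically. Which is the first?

Words with prefix "ppp", in lexicographic order: "pppjpsjjjs", "pppssspsj"
The 1st is pppjpsjjjs.

pppjpsjjjs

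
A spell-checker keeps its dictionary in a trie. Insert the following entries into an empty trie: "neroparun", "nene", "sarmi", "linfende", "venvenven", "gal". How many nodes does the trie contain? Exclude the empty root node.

36

Insert word by word; a character creates a node only if that edge doesn't already exist:
  "neroparun" → 9 new (n, e, r, o, p, a, r, u, n)
  "nene" → prefix "ne" already present; 2 new (n, e)
  "sarmi" → 5 new (s, a, r, m, i)
  "linfende" → 8 new (l, i, n, f, e, n, d, e)
  "venvenven" → 9 new (v, e, n, v, e, n, v, e, n)
  "gal" → 3 new (g, a, l)
Total nodes = 9 + 2 + 5 + 8 + 9 + 3 = 36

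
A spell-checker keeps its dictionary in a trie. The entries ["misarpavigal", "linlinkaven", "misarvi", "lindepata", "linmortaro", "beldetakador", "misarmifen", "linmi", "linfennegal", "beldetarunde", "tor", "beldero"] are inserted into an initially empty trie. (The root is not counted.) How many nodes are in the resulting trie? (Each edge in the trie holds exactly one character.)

74

Trace insertions, counting only characters that open a new branch:
  "misarpavigal" → 12 new (m, i, s, a, r, p, a, v, i, g, a, l)
  "linlinkaven" → 11 new (l, i, n, l, i, n, k, a, v, e, n)
  "misarvi" → prefix "misar" already present; 2 new (v, i)
  "lindepata" → prefix "lin" already present; 6 new (d, e, p, a, t, a)
  "linmortaro" → prefix "lin" already present; 7 new (m, o, r, t, a, r, o)
  "beldetakador" → 12 new (b, e, l, d, e, t, a, k, a, d, o, r)
  "misarmifen" → prefix "misar" already present; 5 new (m, i, f, e, n)
  "linmi" → prefix "linm" already present; 1 new (i)
  "linfennegal" → prefix "lin" already present; 8 new (f, e, n, n, e, g, a, l)
  "beldetarunde" → prefix "beldeta" already present; 5 new (r, u, n, d, e)
  "tor" → 3 new (t, o, r)
  "beldero" → prefix "belde" already present; 2 new (r, o)
Total nodes = 12 + 11 + 2 + 6 + 7 + 12 + 5 + 1 + 8 + 5 + 3 + 2 = 74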